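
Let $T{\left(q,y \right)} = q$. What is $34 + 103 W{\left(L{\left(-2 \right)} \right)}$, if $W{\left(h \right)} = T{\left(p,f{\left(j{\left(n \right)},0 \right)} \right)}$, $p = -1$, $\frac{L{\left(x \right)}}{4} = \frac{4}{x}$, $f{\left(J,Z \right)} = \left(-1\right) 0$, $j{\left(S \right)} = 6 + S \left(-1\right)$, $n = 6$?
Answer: $-69$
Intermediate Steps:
$j{\left(S \right)} = 6 - S$
$f{\left(J,Z \right)} = 0$
$L{\left(x \right)} = \frac{16}{x}$ ($L{\left(x \right)} = 4 \frac{4}{x} = \frac{16}{x}$)
$W{\left(h \right)} = -1$
$34 + 103 W{\left(L{\left(-2 \right)} \right)} = 34 + 103 \left(-1\right) = 34 - 103 = -69$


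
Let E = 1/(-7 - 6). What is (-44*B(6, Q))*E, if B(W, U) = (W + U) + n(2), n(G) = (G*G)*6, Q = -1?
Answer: 1276/13 ≈ 98.154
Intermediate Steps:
E = -1/13 (E = 1/(-13) = -1/13 ≈ -0.076923)
n(G) = 6*G**2 (n(G) = G**2*6 = 6*G**2)
B(W, U) = 24 + U + W (B(W, U) = (W + U) + 6*2**2 = (U + W) + 6*4 = (U + W) + 24 = 24 + U + W)
(-44*B(6, Q))*E = -44*(24 - 1 + 6)*(-1/13) = -44*29*(-1/13) = -1276*(-1/13) = 1276/13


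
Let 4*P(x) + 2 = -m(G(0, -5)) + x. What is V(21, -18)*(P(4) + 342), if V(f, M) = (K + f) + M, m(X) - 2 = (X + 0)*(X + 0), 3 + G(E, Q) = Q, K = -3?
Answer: 0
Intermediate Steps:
G(E, Q) = -3 + Q
m(X) = 2 + X² (m(X) = 2 + (X + 0)*(X + 0) = 2 + X*X = 2 + X²)
V(f, M) = -3 + M + f (V(f, M) = (-3 + f) + M = -3 + M + f)
P(x) = -17 + x/4 (P(x) = -½ + (-(2 + (-3 - 5)²) + x)/4 = -½ + (-(2 + (-8)²) + x)/4 = -½ + (-(2 + 64) + x)/4 = -½ + (-1*66 + x)/4 = -½ + (-66 + x)/4 = -½ + (-33/2 + x/4) = -17 + x/4)
V(21, -18)*(P(4) + 342) = (-3 - 18 + 21)*((-17 + (¼)*4) + 342) = 0*((-17 + 1) + 342) = 0*(-16 + 342) = 0*326 = 0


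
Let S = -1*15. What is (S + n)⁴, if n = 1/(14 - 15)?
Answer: 65536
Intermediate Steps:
n = -1 (n = 1/(-1) = -1)
S = -15
(S + n)⁴ = (-15 - 1)⁴ = (-16)⁴ = 65536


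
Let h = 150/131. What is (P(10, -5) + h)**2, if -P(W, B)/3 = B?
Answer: 4473225/17161 ≈ 260.66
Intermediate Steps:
P(W, B) = -3*B
h = 150/131 (h = 150*(1/131) = 150/131 ≈ 1.1450)
(P(10, -5) + h)**2 = (-3*(-5) + 150/131)**2 = (15 + 150/131)**2 = (2115/131)**2 = 4473225/17161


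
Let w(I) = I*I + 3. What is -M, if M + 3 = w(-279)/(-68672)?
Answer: 70965/17168 ≈ 4.1336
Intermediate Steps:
w(I) = 3 + I**2 (w(I) = I**2 + 3 = 3 + I**2)
M = -70965/17168 (M = -3 + (3 + (-279)**2)/(-68672) = -3 + (3 + 77841)*(-1/68672) = -3 + 77844*(-1/68672) = -3 - 19461/17168 = -70965/17168 ≈ -4.1336)
-M = -1*(-70965/17168) = 70965/17168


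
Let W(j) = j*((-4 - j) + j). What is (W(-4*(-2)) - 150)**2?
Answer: 33124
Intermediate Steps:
W(j) = -4*j (W(j) = j*(-4) = -4*j)
(W(-4*(-2)) - 150)**2 = (-(-16)*(-2) - 150)**2 = (-4*8 - 150)**2 = (-32 - 150)**2 = (-182)**2 = 33124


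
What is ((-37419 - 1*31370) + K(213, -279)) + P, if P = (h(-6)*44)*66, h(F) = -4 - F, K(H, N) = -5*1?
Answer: -62986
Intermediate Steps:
K(H, N) = -5
P = 5808 (P = ((-4 - 1*(-6))*44)*66 = ((-4 + 6)*44)*66 = (2*44)*66 = 88*66 = 5808)
((-37419 - 1*31370) + K(213, -279)) + P = ((-37419 - 1*31370) - 5) + 5808 = ((-37419 - 31370) - 5) + 5808 = (-68789 - 5) + 5808 = -68794 + 5808 = -62986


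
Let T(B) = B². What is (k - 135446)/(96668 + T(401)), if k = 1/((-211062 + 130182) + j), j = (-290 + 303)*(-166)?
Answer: -3749054983/7126570274 ≈ -0.52607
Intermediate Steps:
j = -2158 (j = 13*(-166) = -2158)
k = -1/83038 (k = 1/((-211062 + 130182) - 2158) = 1/(-80880 - 2158) = 1/(-83038) = -1/83038 ≈ -1.2043e-5)
(k - 135446)/(96668 + T(401)) = (-1/83038 - 135446)/(96668 + 401²) = -11247164949/(83038*(96668 + 160801)) = -11247164949/83038/257469 = -11247164949/83038*1/257469 = -3749054983/7126570274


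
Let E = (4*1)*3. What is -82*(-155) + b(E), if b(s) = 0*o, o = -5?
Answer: 12710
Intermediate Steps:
E = 12 (E = 4*3 = 12)
b(s) = 0 (b(s) = 0*(-5) = 0)
-82*(-155) + b(E) = -82*(-155) + 0 = 12710 + 0 = 12710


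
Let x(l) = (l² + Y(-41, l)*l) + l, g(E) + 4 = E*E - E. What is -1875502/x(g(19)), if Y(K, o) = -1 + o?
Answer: -937751/114244 ≈ -8.2083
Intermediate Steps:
g(E) = -4 + E² - E (g(E) = -4 + (E*E - E) = -4 + (E² - E) = -4 + E² - E)
x(l) = l + l² + l*(-1 + l) (x(l) = (l² + (-1 + l)*l) + l = (l² + l*(-1 + l)) + l = l + l² + l*(-1 + l))
-1875502/x(g(19)) = -1875502*1/(2*(-4 + 19² - 1*19)²) = -1875502*1/(2*(-4 + 361 - 19)²) = -1875502/(2*338²) = -1875502/(2*114244) = -1875502/228488 = -1875502*1/228488 = -937751/114244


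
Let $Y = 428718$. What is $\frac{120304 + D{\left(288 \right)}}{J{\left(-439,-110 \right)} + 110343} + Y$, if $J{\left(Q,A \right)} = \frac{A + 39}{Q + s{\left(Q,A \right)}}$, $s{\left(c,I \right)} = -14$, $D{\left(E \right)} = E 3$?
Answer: $\frac{10714858521102}{24992725} \approx 4.2872 \cdot 10^{5}$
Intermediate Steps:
$D{\left(E \right)} = 3 E$
$J{\left(Q,A \right)} = \frac{39 + A}{-14 + Q}$ ($J{\left(Q,A \right)} = \frac{A + 39}{Q - 14} = \frac{39 + A}{-14 + Q}$)
$\frac{120304 + D{\left(288 \right)}}{J{\left(-439,-110 \right)} + 110343} + Y = \frac{120304 + 3 \cdot 288}{\frac{39 - 110}{-14 - 439} + 110343} + 428718 = \frac{120304 + 864}{\frac{1}{-453} \left(-71\right) + 110343} + 428718 = \frac{121168}{\left(- \frac{1}{453}\right) \left(-71\right) + 110343} + 428718 = \frac{121168}{\frac{71}{453} + 110343} + 428718 = \frac{121168}{\frac{49985450}{453}} + 428718 = 121168 \cdot \frac{453}{49985450} + 428718 = \frac{27444552}{24992725} + 428718 = \frac{10714858521102}{24992725}$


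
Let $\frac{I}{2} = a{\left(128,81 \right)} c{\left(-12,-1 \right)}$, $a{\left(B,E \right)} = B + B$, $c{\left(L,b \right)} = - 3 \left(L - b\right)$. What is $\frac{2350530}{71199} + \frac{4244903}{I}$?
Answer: $\frac{12664718651}{44554752} \approx 284.25$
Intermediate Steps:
$c{\left(L,b \right)} = - 3 L + 3 b$
$a{\left(B,E \right)} = 2 B$
$I = 16896$ ($I = 2 \cdot 2 \cdot 128 \left(\left(-3\right) \left(-12\right) + 3 \left(-1\right)\right) = 2 \cdot 256 \left(36 - 3\right) = 2 \cdot 256 \cdot 33 = 2 \cdot 8448 = 16896$)
$\frac{2350530}{71199} + \frac{4244903}{I} = \frac{2350530}{71199} + \frac{4244903}{16896} = 2350530 \cdot \frac{1}{71199} + 4244903 \cdot \frac{1}{16896} = \frac{261170}{7911} + \frac{4244903}{16896} = \frac{12664718651}{44554752}$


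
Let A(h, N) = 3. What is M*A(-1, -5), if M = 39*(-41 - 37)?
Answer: -9126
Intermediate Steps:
M = -3042 (M = 39*(-78) = -3042)
M*A(-1, -5) = -3042*3 = -9126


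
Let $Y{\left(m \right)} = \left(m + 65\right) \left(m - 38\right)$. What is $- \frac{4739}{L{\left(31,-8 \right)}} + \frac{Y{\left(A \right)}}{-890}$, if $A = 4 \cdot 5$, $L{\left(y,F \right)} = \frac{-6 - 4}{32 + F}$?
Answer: $\frac{5062017}{445} \approx 11375.0$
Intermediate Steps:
$L{\left(y,F \right)} = - \frac{10}{32 + F}$
$A = 20$
$Y{\left(m \right)} = \left(-38 + m\right) \left(65 + m\right)$ ($Y{\left(m \right)} = \left(65 + m\right) \left(-38 + m\right) = \left(-38 + m\right) \left(65 + m\right)$)
$- \frac{4739}{L{\left(31,-8 \right)}} + \frac{Y{\left(A \right)}}{-890} = - \frac{4739}{\left(-10\right) \frac{1}{32 - 8}} + \frac{-2470 + 20^{2} + 27 \cdot 20}{-890} = - \frac{4739}{\left(-10\right) \frac{1}{24}} + \left(-2470 + 400 + 540\right) \left(- \frac{1}{890}\right) = - \frac{4739}{\left(-10\right) \frac{1}{24}} - - \frac{153}{89} = - \frac{4739}{- \frac{5}{12}} + \frac{153}{89} = \left(-4739\right) \left(- \frac{12}{5}\right) + \frac{153}{89} = \frac{56868}{5} + \frac{153}{89} = \frac{5062017}{445}$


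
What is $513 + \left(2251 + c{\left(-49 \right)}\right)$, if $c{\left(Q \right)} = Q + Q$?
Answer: $2666$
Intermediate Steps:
$c{\left(Q \right)} = 2 Q$
$513 + \left(2251 + c{\left(-49 \right)}\right) = 513 + \left(2251 + 2 \left(-49\right)\right) = 513 + \left(2251 - 98\right) = 513 + 2153 = 2666$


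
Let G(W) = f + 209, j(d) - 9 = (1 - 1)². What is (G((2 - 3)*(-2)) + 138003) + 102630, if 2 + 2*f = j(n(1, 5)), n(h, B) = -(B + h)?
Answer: 481691/2 ≈ 2.4085e+5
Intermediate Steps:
n(h, B) = -B - h
j(d) = 9 (j(d) = 9 + (1 - 1)² = 9 + 0² = 9 + 0 = 9)
f = 7/2 (f = -1 + (½)*9 = -1 + 9/2 = 7/2 ≈ 3.5000)
G(W) = 425/2 (G(W) = 7/2 + 209 = 425/2)
(G((2 - 3)*(-2)) + 138003) + 102630 = (425/2 + 138003) + 102630 = 276431/2 + 102630 = 481691/2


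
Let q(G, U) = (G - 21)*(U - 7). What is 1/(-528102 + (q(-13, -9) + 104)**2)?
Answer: -1/108198 ≈ -9.2423e-6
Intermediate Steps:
q(G, U) = (-21 + G)*(-7 + U)
1/(-528102 + (q(-13, -9) + 104)**2) = 1/(-528102 + ((147 - 21*(-9) - 7*(-13) - 13*(-9)) + 104)**2) = 1/(-528102 + ((147 + 189 + 91 + 117) + 104)**2) = 1/(-528102 + (544 + 104)**2) = 1/(-528102 + 648**2) = 1/(-528102 + 419904) = 1/(-108198) = -1/108198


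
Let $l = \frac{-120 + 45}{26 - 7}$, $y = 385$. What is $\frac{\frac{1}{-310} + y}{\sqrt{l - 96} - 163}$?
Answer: $- \frac{369623853}{157080100} - \frac{358047 i \sqrt{4009}}{157080100} \approx -2.3531 - 0.14432 i$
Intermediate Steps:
$l = - \frac{75}{19} \approx -3.9474$
$\frac{\frac{1}{-310} + y}{\sqrt{l - 96} - 163} = \frac{\frac{1}{-310} + 385}{\sqrt{- \frac{75}{19} - 96} - 163} = \frac{- \frac{1}{310} + 385}{\sqrt{- \frac{1899}{19}} - 163} = \frac{119349}{310 \left(\frac{3 i \sqrt{4009}}{19} - 163\right)} = \frac{119349}{310 \left(-163 + \frac{3 i \sqrt{4009}}{19}\right)}$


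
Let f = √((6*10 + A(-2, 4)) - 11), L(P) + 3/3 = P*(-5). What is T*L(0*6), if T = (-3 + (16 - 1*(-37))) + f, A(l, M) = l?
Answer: -50 - √47 ≈ -56.856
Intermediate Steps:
L(P) = -1 - 5*P (L(P) = -1 + P*(-5) = -1 - 5*P)
f = √47 (f = √((6*10 - 2) - 11) = √((60 - 2) - 11) = √(58 - 11) = √47 ≈ 6.8557)
T = 50 + √47 (T = (-3 + (16 - 1*(-37))) + √47 = (-3 + (16 + 37)) + √47 = (-3 + 53) + √47 = 50 + √47 ≈ 56.856)
T*L(0*6) = (50 + √47)*(-1 - 0*6) = (50 + √47)*(-1 - 5*0) = (50 + √47)*(-1 + 0) = (50 + √47)*(-1) = -50 - √47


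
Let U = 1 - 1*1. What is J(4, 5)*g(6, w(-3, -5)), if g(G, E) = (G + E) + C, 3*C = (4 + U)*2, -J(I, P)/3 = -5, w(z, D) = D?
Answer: 55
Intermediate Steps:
U = 0 (U = 1 - 1 = 0)
J(I, P) = 15 (J(I, P) = -3*(-5) = 15)
C = 8/3 (C = ((4 + 0)*2)/3 = (4*2)/3 = (⅓)*8 = 8/3 ≈ 2.6667)
g(G, E) = 8/3 + E + G (g(G, E) = (G + E) + 8/3 = (E + G) + 8/3 = 8/3 + E + G)
J(4, 5)*g(6, w(-3, -5)) = 15*(8/3 - 5 + 6) = 15*(11/3) = 55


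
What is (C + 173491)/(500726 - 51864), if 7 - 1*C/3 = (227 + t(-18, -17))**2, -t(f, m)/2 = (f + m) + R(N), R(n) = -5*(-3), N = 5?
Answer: -40355/448862 ≈ -0.089905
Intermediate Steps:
R(n) = 15
t(f, m) = -30 - 2*f - 2*m (t(f, m) = -2*((f + m) + 15) = -2*(15 + f + m) = -30 - 2*f - 2*m)
C = -213846 (C = 21 - 3*(227 + (-30 - 2*(-18) - 2*(-17)))**2 = 21 - 3*(227 + (-30 + 36 + 34))**2 = 21 - 3*(227 + 40)**2 = 21 - 3*267**2 = 21 - 3*71289 = 21 - 213867 = -213846)
(C + 173491)/(500726 - 51864) = (-213846 + 173491)/(500726 - 51864) = -40355/448862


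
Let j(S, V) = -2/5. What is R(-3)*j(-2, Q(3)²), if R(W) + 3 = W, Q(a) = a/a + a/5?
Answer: 12/5 ≈ 2.4000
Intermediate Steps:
Q(a) = 1 + a/5 (Q(a) = 1 + a*(⅕) = 1 + a/5)
R(W) = -3 + W
j(S, V) = -⅖ (j(S, V) = -2*⅕ = -⅖)
R(-3)*j(-2, Q(3)²) = (-3 - 3)*(-⅖) = -6*(-⅖) = 12/5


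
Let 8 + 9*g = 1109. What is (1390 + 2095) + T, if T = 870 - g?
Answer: 12698/3 ≈ 4232.7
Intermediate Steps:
g = 367/3 (g = -8/9 + (⅑)*1109 = -8/9 + 1109/9 = 367/3 ≈ 122.33)
T = 2243/3 (T = 870 - 1*367/3 = 870 - 367/3 = 2243/3 ≈ 747.67)
(1390 + 2095) + T = (1390 + 2095) + 2243/3 = 3485 + 2243/3 = 12698/3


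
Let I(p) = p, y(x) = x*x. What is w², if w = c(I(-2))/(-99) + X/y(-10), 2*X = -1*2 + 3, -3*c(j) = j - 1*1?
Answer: 10201/392040000 ≈ 2.6020e-5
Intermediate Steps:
y(x) = x²
c(j) = ⅓ - j/3 (c(j) = -(j - 1*1)/3 = -(j - 1)/3 = -(-1 + j)/3 = ⅓ - j/3)
X = ½ (X = (-1*2 + 3)/2 = (-2 + 3)/2 = (½)*1 = ½ ≈ 0.50000)
w = -101/19800 (w = (⅓ - ⅓*(-2))/(-99) + 1/(2*((-10)²)) = (⅓ + ⅔)*(-1/99) + (½)/100 = 1*(-1/99) + (½)*(1/100) = -1/99 + 1/200 = -101/19800 ≈ -0.0051010)
w² = (-101/19800)² = 10201/392040000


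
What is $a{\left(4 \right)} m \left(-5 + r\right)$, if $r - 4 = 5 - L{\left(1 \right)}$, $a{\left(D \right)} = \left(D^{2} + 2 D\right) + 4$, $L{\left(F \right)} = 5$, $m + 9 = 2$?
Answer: $196$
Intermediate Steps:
$m = -7$ ($m = -9 + 2 = -7$)
$a{\left(D \right)} = 4 + D^{2} + 2 D$
$r = 4$ ($r = 4 + \left(5 - 5\right) = 4 + 0 = 4$)
$a{\left(4 \right)} m \left(-5 + r\right) = \left(4 + 4^{2} + 2 \cdot 4\right) \left(- 7 \left(-5 + 4\right)\right) = \left(4 + 16 + 8\right) \left(\left(-7\right) \left(-1\right)\right) = 28 \cdot 7 = 196$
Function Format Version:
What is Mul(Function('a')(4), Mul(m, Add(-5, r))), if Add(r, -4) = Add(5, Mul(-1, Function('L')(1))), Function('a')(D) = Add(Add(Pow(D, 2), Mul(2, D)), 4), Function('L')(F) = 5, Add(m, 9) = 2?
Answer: 196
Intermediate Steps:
m = -7 (m = Add(-9, 2) = -7)
Function('a')(D) = Add(4, Pow(D, 2), Mul(2, D))
r = 4 (r = Add(4, Add(5, Mul(-1, 5))) = Add(4, Add(5, -5)) = Add(4, 0) = 4)
Mul(Function('a')(4), Mul(m, Add(-5, r))) = Mul(Add(4, Pow(4, 2), Mul(2, 4)), Mul(-7, Add(-5, 4))) = Mul(Add(4, 16, 8), Mul(-7, -1)) = Mul(28, 7) = 196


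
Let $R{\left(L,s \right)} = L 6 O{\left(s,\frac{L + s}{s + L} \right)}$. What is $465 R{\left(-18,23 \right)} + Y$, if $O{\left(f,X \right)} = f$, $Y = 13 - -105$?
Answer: $-1154942$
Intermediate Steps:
$Y = 118$ ($Y = 13 + 105 = 118$)
$R{\left(L,s \right)} = 6 L s$ ($R{\left(L,s \right)} = L 6 s = 6 L s$)
$465 R{\left(-18,23 \right)} + Y = 465 \cdot 6 \left(-18\right) 23 + 118 = 465 \left(-2484\right) + 118 = -1155060 + 118 = -1154942$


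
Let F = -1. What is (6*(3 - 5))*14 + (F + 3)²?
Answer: -164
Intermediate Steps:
(6*(3 - 5))*14 + (F + 3)² = (6*(3 - 5))*14 + (-1 + 3)² = (6*(-2))*14 + 2² = -12*14 + 4 = -168 + 4 = -164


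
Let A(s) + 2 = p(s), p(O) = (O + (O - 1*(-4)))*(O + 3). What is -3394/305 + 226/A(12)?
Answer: -674881/63745 ≈ -10.587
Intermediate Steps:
p(O) = (3 + O)*(4 + 2*O) (p(O) = (O + (O + 4))*(3 + O) = (O + (4 + O))*(3 + O) = (4 + 2*O)*(3 + O) = (3 + O)*(4 + 2*O))
A(s) = 10 + 2*s² + 10*s (A(s) = -2 + (12 + 2*s² + 10*s) = 10 + 2*s² + 10*s)
-3394/305 + 226/A(12) = -3394/305 + 226/(10 + 2*12² + 10*12) = -3394*1/305 + 226/(10 + 2*144 + 120) = -3394/305 + 226/(10 + 288 + 120) = -3394/305 + 226/418 = -3394/305 + 226*(1/418) = -3394/305 + 113/209 = -674881/63745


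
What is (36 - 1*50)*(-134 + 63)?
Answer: 994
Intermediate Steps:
(36 - 1*50)*(-134 + 63) = (36 - 50)*(-71) = -14*(-71) = 994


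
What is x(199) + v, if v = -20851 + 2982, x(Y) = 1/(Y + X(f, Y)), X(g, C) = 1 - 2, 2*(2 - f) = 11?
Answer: -3538061/198 ≈ -17869.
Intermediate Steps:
f = -7/2 (f = 2 - ½*11 = 2 - 11/2 = -7/2 ≈ -3.5000)
X(g, C) = -1
x(Y) = 1/(-1 + Y) (x(Y) = 1/(Y - 1) = 1/(-1 + Y))
v = -17869
x(199) + v = 1/(-1 + 199) - 17869 = 1/198 - 17869 = -3538061/198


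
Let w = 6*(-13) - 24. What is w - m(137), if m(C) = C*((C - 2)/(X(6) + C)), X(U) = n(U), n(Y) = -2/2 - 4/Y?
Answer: -96897/406 ≈ -238.66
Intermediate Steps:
w = -102 (w = -78 - 24 = -102)
n(Y) = -1 - 4/Y (n(Y) = -2*½ - 4/Y = -1 - 4/Y)
X(U) = (-4 - U)/U
m(C) = C*(-2 + C)/(-5/3 + C) (m(C) = C*((C - 2)/((-4 - 1*6)/6 + C)) = C*((-2 + C)/((-4 - 6)/6 + C)) = C*((-2 + C)/((⅙)*(-10) + C)) = C*((-2 + C)/(-5/3 + C)) = C*(-2 + C)/(-5/3 + C))
w - m(137) = -102 - 3*137*(-2 + 137)/(-5 + 3*137) = -102 - 3*137*135/(-5 + 411) = -102 - 3*137*135/406 = -102 - 1*55485/406 = -102 - 55485/406 = -96897/406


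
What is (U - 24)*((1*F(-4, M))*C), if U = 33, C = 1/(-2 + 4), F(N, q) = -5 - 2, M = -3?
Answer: -63/2 ≈ -31.500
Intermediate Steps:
F(N, q) = -7
C = 1/2 ≈ 0.50000
(U - 24)*((1*F(-4, M))*C) = (33 - 24)*((1*(-7))*(1/2)) = 9*(-7*1/2) = 9*(-7/2) = -63/2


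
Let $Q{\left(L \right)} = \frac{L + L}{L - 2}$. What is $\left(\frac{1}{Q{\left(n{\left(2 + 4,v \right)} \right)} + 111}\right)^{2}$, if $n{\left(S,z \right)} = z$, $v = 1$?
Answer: $\frac{1}{11881} \approx 8.4168 \cdot 10^{-5}$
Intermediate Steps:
$Q{\left(L \right)} = \frac{2 L}{-2 + L}$
$\left(\frac{1}{Q{\left(n{\left(2 + 4,v \right)} \right)} + 111}\right)^{2} = \left(\frac{1}{2 \cdot 1 \frac{1}{-2 + 1} + 111}\right)^{2} = \left(\frac{1}{2 \cdot 1 \frac{1}{-1} + 111}\right)^{2} = \left(\frac{1}{2 \cdot 1 \left(-1\right) + 111}\right)^{2} = \left(\frac{1}{-2 + 111}\right)^{2} = \left(\frac{1}{109}\right)^{2} = \frac{1}{11881}$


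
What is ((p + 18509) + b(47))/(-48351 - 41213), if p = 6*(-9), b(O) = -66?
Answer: -18389/89564 ≈ -0.20532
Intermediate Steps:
p = -54
((p + 18509) + b(47))/(-48351 - 41213) = ((-54 + 18509) - 66)/(-48351 - 41213) = (18455 - 66)/(-89564) = 18389*(-1/89564) = -18389/89564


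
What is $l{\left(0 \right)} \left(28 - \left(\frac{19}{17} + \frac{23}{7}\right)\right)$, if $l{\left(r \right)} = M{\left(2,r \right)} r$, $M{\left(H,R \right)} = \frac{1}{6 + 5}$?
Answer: $0$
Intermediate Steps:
$M{\left(H,R \right)} = \frac{1}{11}$
$l{\left(r \right)} = \frac{r}{11}$
$l{\left(0 \right)} \left(28 - \left(\frac{19}{17} + \frac{23}{7}\right)\right) = \frac{1}{11} \cdot 0 \left(28 - \left(\frac{19}{17} + \frac{23}{7}\right)\right) = 0 \left(28 - \frac{524}{119}\right) = 0 \cdot \frac{2808}{119} = 0$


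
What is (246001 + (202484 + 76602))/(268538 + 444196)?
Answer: 175029/237578 ≈ 0.73672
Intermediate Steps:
(246001 + (202484 + 76602))/(268538 + 444196) = (246001 + 279086)/712734 = 525087*(1/712734) = 175029/237578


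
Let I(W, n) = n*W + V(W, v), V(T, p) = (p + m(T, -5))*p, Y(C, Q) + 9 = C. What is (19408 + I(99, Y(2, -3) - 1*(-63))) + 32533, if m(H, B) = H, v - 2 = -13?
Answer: 56517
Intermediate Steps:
v = -11 (v = 2 - 13 = -11)
Y(C, Q) = -9 + C
V(T, p) = p*(T + p) (V(T, p) = (p + T)*p = (T + p)*p = p*(T + p))
I(W, n) = 121 - 11*W + W*n (I(W, n) = n*W - 11*(W - 11) = W*n - 11*(-11 + W) = W*n + (121 - 11*W) = 121 - 11*W + W*n)
(19408 + I(99, Y(2, -3) - 1*(-63))) + 32533 = (19408 + (121 - 11*99 + 99*((-9 + 2) - 1*(-63)))) + 32533 = (19408 + (121 - 1089 + 99*(-7 + 63))) + 32533 = (19408 + (121 - 1089 + 99*56)) + 32533 = (19408 + (121 - 1089 + 5544)) + 32533 = (19408 + 4576) + 32533 = 23984 + 32533 = 56517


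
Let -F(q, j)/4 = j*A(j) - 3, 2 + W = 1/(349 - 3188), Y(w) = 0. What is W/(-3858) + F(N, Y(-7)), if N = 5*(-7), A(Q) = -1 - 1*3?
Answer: 43813341/3650954 ≈ 12.001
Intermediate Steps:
A(Q) = -4 (A(Q) = -1 - 3 = -4)
W = -5679/2839 (W = -2 + 1/(349 - 3188) = -2 + 1/(-2839) = -2 - 1/2839 = -5679/2839 ≈ -2.0004)
N = -35
F(q, j) = 12 + 16*j (F(q, j) = -4*(j*(-4) - 3) = -4*(-4*j - 3) = -4*(-3 - 4*j) = 12 + 16*j)
W/(-3858) + F(N, Y(-7)) = -5679/2839/(-3858) + (12 + 16*0) = -5679/2839*(-1/3858) + (12 + 0) = 1893/3650954 + 12 = 43813341/3650954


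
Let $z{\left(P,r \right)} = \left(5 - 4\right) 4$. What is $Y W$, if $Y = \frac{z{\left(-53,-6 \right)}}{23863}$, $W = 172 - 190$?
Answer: $- \frac{72}{23863} \approx -0.0030172$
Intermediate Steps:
$W = -18$ ($W = 172 - 190 = -18$)
$z{\left(P,r \right)} = 4$ ($z{\left(P,r \right)} = 1 \cdot 4 = 4$)
$Y = \frac{4}{23863} \approx 0.00016762$
$Y W = \frac{4}{23863} \left(-18\right) = - \frac{72}{23863}$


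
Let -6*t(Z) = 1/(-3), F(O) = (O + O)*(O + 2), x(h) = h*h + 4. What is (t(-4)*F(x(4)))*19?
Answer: 8360/9 ≈ 928.89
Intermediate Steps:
x(h) = 4 + h**2 (x(h) = h**2 + 4 = 4 + h**2)
F(O) = 2*O*(2 + O) (F(O) = (2*O)*(2 + O) = 2*O*(2 + O))
t(Z) = 1/18 (t(Z) = -1/(6*(-3)) = -(-1)/(6*3) = -1/6*(-1/3) = 1/18)
(t(-4)*F(x(4)))*19 = ((2*(4 + 4**2)*(2 + (4 + 4**2)))/18)*19 = ((2*(4 + 16)*(2 + (4 + 16)))/18)*19 = ((2*20*(2 + 20))/18)*19 = ((2*20*22)/18)*19 = ((1/18)*880)*19 = (440/9)*19 = 8360/9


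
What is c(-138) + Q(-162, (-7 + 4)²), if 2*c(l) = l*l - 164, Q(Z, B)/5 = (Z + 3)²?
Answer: 135845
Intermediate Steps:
Q(Z, B) = 5*(3 + Z)² (Q(Z, B) = 5*(Z + 3)² = 5*(3 + Z)²)
c(l) = -82 + l²/2 (c(l) = (l*l - 164)/2 = (l² - 164)/2 = (-164 + l²)/2 = -82 + l²/2)
c(-138) + Q(-162, (-7 + 4)²) = (-82 + (½)*(-138)²) + 5*(3 - 162)² = (-82 + (½)*19044) + 5*(-159)² = (-82 + 9522) + 5*25281 = 9440 + 126405 = 135845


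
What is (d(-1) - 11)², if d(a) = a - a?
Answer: 121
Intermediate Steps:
d(a) = 0
(d(-1) - 11)² = (0 - 11)² = (-11)² = 121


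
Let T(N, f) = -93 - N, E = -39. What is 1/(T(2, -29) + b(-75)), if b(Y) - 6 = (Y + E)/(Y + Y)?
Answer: -25/2206 ≈ -0.011333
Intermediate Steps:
b(Y) = 6 + (-39 + Y)/(2*Y) (b(Y) = 6 + (Y - 39)/(Y + Y) = 6 + (-39 + Y)/((2*Y)) = 6 + (-39 + Y)*(1/(2*Y)) = 6 + (-39 + Y)/(2*Y))
1/(T(2, -29) + b(-75)) = 1/((-93 - 1*2) + (13/2)*(-3 - 75)/(-75)) = 1/((-93 - 2) + (13/2)*(-1/75)*(-78)) = 1/(-95 + 169/25) = 1/(-2206/25) = -25/2206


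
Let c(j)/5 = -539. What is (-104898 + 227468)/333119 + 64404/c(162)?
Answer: -21123869926/897755705 ≈ -23.530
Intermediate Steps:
c(j) = -2695 (c(j) = 5*(-539) = -2695)
(-104898 + 227468)/333119 + 64404/c(162) = (-104898 + 227468)/333119 + 64404/(-2695) = 122570*(1/333119) + 64404*(-1/2695) = 122570/333119 - 64404/2695 = -21123869926/897755705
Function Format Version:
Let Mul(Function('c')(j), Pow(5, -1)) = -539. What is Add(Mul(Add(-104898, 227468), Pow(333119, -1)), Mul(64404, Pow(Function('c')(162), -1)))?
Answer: Rational(-21123869926, 897755705) ≈ -23.530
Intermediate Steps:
Function('c')(j) = -2695 (Function('c')(j) = Mul(5, -539) = -2695)
Add(Mul(Add(-104898, 227468), Pow(333119, -1)), Mul(64404, Pow(Function('c')(162), -1))) = Add(Mul(Add(-104898, 227468), Pow(333119, -1)), Mul(64404, Pow(-2695, -1))) = Add(Mul(122570, Rational(1, 333119)), Mul(64404, Rational(-1, 2695))) = Add(Rational(122570, 333119), Rational(-64404, 2695)) = Rational(-21123869926, 897755705)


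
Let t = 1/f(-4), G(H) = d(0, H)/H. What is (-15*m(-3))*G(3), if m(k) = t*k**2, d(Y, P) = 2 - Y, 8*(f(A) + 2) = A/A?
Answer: 48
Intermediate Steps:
f(A) = -15/8 (f(A) = -2 + (A/A)/8 = -2 + (1/8)*1 = -2 + 1/8 = -15/8)
G(H) = 2/H (G(H) = (2 - 1*0)/H = (2 + 0)/H = 2/H)
t = -8/15 (t = 1/(-15/8) = -8/15 ≈ -0.53333)
m(k) = -8*k**2/15
(-15*m(-3))*G(3) = (-(-8)*(-3)**2)*(2/3) = (-(-8)*9)*(2*(1/3)) = -15*(-24/5)*(2/3) = 72*(2/3) = 48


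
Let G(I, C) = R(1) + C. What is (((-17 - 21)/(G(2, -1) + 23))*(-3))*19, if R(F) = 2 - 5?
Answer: 114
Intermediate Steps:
R(F) = -3
G(I, C) = -3 + C
(((-17 - 21)/(G(2, -1) + 23))*(-3))*19 = (((-17 - 21)/((-3 - 1) + 23))*(-3))*19 = (-38/(-4 + 23)*(-3))*19 = (-38/19*(-3))*19 = (-38*1/19*(-3))*19 = -2*(-3)*19 = 6*19 = 114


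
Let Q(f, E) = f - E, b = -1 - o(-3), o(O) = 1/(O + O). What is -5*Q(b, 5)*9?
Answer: 525/2 ≈ 262.50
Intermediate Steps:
o(O) = 1/(2*O)
b = -⅚ (b = -1 - 1/(2*(-3)) = -1 - (-1)/(2*3) = -1 - 1*(-⅙) = -1 + ⅙ = -⅚ ≈ -0.83333)
-5*Q(b, 5)*9 = -5*(-⅚ - 1*5)*9 = -5*(-⅚ - 5)*9 = -5*(-35/6)*9 = (175/6)*9 = 525/2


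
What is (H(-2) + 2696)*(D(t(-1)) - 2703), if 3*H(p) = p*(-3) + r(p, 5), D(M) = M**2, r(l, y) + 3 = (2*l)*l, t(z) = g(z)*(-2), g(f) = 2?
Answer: -21762013/3 ≈ -7.2540e+6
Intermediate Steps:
t(z) = -4 (t(z) = 2*(-2) = -4)
r(l, y) = -3 + 2*l**2 (r(l, y) = -3 + (2*l)*l = -3 + 2*l**2)
H(p) = -1 - p + 2*p**2/3 (H(p) = (p*(-3) + (-3 + 2*p**2))/3 = (-3*p + (-3 + 2*p**2))/3 = (-3 - 3*p + 2*p**2)/3 = -1 - p + 2*p**2/3)
(H(-2) + 2696)*(D(t(-1)) - 2703) = ((-1 - 1*(-2) + (2/3)*(-2)**2) + 2696)*((-4)**2 - 2703) = ((-1 + 2 + (2/3)*4) + 2696)*(16 - 2703) = ((-1 + 2 + 8/3) + 2696)*(-2687) = (11/3 + 2696)*(-2687) = (8099/3)*(-2687) = -21762013/3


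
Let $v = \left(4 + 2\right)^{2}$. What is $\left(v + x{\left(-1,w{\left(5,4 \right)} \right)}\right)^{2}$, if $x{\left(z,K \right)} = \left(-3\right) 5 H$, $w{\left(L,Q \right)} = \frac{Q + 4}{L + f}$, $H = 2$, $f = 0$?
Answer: $36$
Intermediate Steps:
$w{\left(L,Q \right)} = \frac{4 + Q}{L}$ ($w{\left(L,Q \right)} = \frac{Q + 4}{L + 0} = \frac{4 + Q}{L}$)
$x{\left(z,K \right)} = -30$ ($x{\left(z,K \right)} = \left(-3\right) 5 \cdot 2 = \left(-15\right) 2 = -30$)
$v = 36$ ($v = 6^{2} = 36$)
$\left(v + x{\left(-1,w{\left(5,4 \right)} \right)}\right)^{2} = \left(36 - 30\right)^{2} = 6^{2} = 36$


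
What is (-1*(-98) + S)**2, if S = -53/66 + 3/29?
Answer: 34682730289/3663396 ≈ 9467.4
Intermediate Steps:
S = -1339/1914 (S = -53*1/66 + 3*(1/29) = -53/66 + 3/29 = -1339/1914 ≈ -0.69958)
(-1*(-98) + S)**2 = (-1*(-98) - 1339/1914)**2 = (98 - 1339/1914)**2 = (186233/1914)**2 = 34682730289/3663396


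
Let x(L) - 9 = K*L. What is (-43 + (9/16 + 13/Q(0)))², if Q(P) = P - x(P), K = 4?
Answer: 39929761/20736 ≈ 1925.6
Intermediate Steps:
x(L) = 9 + 4*L
Q(P) = -9 - 3*P (Q(P) = P - (9 + 4*P) = P + (-9 - 4*P) = -9 - 3*P)
(-43 + (9/16 + 13/Q(0)))² = (-43 + (9/16 + 13/(-9 - 3*0)))² = (-43 + (9*(1/16) + 13/(-9 + 0)))² = (-43 + (9/16 + 13/(-9)))² = (-43 + (9/16 + 13*(-⅑)))² = (-43 + (9/16 - 13/9))² = (-43 - 127/144)² = (-6319/144)² = 39929761/20736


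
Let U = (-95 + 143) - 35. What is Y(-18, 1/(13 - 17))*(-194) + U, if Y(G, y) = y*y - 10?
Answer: 15527/8 ≈ 1940.9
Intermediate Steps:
Y(G, y) = -10 + y² (Y(G, y) = y² - 10 = -10 + y²)
U = 13 (U = 48 - 35 = 13)
Y(-18, 1/(13 - 17))*(-194) + U = (-10 + (1/(13 - 17))²)*(-194) + 13 = (-10 + (1/(-4))²)*(-194) + 13 = (-10 + (-¼)²)*(-194) + 13 = (-10 + 1/16)*(-194) + 13 = -159/16*(-194) + 13 = 15423/8 + 13 = 15527/8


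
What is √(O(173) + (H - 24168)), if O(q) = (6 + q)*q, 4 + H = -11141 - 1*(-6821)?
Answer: 15*√11 ≈ 49.749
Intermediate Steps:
H = -4324 (H = -4 + (-11141 - 1*(-6821)) = -4 + (-11141 + 6821) = -4 - 4320 = -4324)
O(q) = q*(6 + q)
√(O(173) + (H - 24168)) = √(173*(6 + 173) + (-4324 - 24168)) = √(173*179 - 28492) = √(30967 - 28492) = √2475 = 15*√11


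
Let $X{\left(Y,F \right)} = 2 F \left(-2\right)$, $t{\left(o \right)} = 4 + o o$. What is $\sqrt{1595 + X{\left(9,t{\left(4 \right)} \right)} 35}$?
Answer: $i \sqrt{1205} \approx 34.713 i$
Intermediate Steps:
$t{\left(o \right)} = 4 + o^{2}$
$X{\left(Y,F \right)} = - 4 F$
$\sqrt{1595 + X{\left(9,t{\left(4 \right)} \right)} 35} = \sqrt{1595 + - 4 \left(4 + 4^{2}\right) 35} = \sqrt{1595 + - 4 \left(4 + 16\right) 35} = \sqrt{1595 + \left(-4\right) 20 \cdot 35} = \sqrt{1595 - 2800} = \sqrt{-1205} = i \sqrt{1205}$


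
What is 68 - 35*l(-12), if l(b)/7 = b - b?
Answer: 68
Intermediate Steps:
l(b) = 0 (l(b) = 7*(b - b) = 7*0 = 0)
68 - 35*l(-12) = 68 - 35*0 = 68 + 0 = 68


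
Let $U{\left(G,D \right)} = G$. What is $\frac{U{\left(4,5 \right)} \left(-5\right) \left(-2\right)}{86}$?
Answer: $\frac{20}{43} \approx 0.46512$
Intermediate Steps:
$\frac{U{\left(4,5 \right)} \left(-5\right) \left(-2\right)}{86} = \frac{4 \left(-5\right) \left(-2\right)}{86} = \left(-20\right) \left(-2\right) \frac{1}{86} = 40 \cdot \frac{1}{86} = \frac{20}{43}$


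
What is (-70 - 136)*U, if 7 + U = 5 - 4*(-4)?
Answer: -2884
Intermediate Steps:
U = 14 (U = -7 + (5 - 4*(-4)) = -7 + (5 + 16) = -7 + 21 = 14)
(-70 - 136)*U = (-70 - 136)*14 = -206*14 = -2884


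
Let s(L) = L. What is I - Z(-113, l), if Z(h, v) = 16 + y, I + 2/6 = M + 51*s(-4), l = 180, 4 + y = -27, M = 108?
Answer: -244/3 ≈ -81.333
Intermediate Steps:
y = -31 (y = -4 - 27 = -31)
I = -289/3 (I = -1/3 + (108 + 51*(-4)) = -1/3 + (108 - 204) = -1/3 - 96 = -289/3 ≈ -96.333)
Z(h, v) = -15 (Z(h, v) = 16 - 31 = -15)
I - Z(-113, l) = -289/3 - 1*(-15) = -289/3 + 15 = -244/3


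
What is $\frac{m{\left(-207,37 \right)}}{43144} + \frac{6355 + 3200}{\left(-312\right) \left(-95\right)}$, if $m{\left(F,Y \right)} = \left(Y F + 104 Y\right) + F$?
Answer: $\frac{187915}{819736} \approx 0.22924$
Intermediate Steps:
$m{\left(F,Y \right)} = F + 104 Y + F Y$ ($m{\left(F,Y \right)} = \left(F Y + 104 Y\right) + F = \left(104 Y + F Y\right) + F = F + 104 Y + F Y$)
$\frac{m{\left(-207,37 \right)}}{43144} + \frac{6355 + 3200}{\left(-312\right) \left(-95\right)} = \frac{-207 + 104 \cdot 37 - 7659}{43144} + \frac{6355 + 3200}{\left(-312\right) \left(-95\right)} = \left(-207 + 3848 - 7659\right) \frac{1}{43144} + \frac{9555}{29640} = \left(-4018\right) \frac{1}{43144} + 9555 \cdot \frac{1}{29640} = - \frac{2009}{21572} + \frac{49}{152} = \frac{187915}{819736}$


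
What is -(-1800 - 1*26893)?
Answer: 28693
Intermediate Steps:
-(-1800 - 1*26893) = -(-1800 - 26893) = -1*(-28693) = 28693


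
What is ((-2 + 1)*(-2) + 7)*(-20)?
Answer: -180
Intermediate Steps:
((-2 + 1)*(-2) + 7)*(-20) = (-1*(-2) + 7)*(-20) = (2 + 7)*(-20) = 9*(-20) = -180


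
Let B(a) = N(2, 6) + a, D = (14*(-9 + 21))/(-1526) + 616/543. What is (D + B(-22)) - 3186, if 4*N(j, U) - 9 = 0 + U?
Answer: -758357267/236748 ≈ -3203.2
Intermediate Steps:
N(j, U) = 9/4 + U/4 (N(j, U) = 9/4 + (0 + U)/4 = 9/4 + U/4)
D = 60628/59187 (D = (14*12)*(-1/1526) + 616*(1/543) = 168*(-1/1526) + 616/543 = -12/109 + 616/543 = 60628/59187 ≈ 1.0243)
B(a) = 15/4 + a (B(a) = (9/4 + (1/4)*6) + a = (9/4 + 3/2) + a = 15/4 + a)
(D + B(-22)) - 3186 = (60628/59187 + (15/4 - 22)) - 3186 = (60628/59187 - 73/4) - 3186 = -4078139/236748 - 3186 = -758357267/236748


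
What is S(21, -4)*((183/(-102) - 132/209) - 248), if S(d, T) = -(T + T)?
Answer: -647100/323 ≈ -2003.4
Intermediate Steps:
S(d, T) = -2*T
S(21, -4)*((183/(-102) - 132/209) - 248) = (-2*(-4))*((183/(-102) - 132/209) - 248) = 8*((183*(-1/102) - 132*1/209) - 248) = 8*((-61/34 - 12/19) - 248) = 8*(-1567/646 - 248) = 8*(-161775/646) = -647100/323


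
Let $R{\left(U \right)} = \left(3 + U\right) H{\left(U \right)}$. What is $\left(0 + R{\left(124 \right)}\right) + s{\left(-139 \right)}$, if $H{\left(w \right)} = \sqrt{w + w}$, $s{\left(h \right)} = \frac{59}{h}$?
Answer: $- \frac{59}{139} + 254 \sqrt{62} \approx 1999.6$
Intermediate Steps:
$H{\left(w \right)} = \sqrt{2} \sqrt{w}$ ($H{\left(w \right)} = \sqrt{2 w} = \sqrt{2} \sqrt{w}$)
$R{\left(U \right)} = \sqrt{2} \sqrt{U} \left(3 + U\right)$ ($R{\left(U \right)} = \left(3 + U\right) \sqrt{2} \sqrt{U} = \sqrt{2} \sqrt{U} \left(3 + U\right)$)
$\left(0 + R{\left(124 \right)}\right) + s{\left(-139 \right)} = \left(0 + \sqrt{2} \sqrt{124} \left(3 + 124\right)\right) + \frac{59}{-139} = \left(0 + \sqrt{2} \cdot 2 \sqrt{31} \cdot 127\right) + 59 \left(- \frac{1}{139}\right) = \left(0 + 254 \sqrt{62}\right) - \frac{59}{139} = 254 \sqrt{62} - \frac{59}{139} = - \frac{59}{139} + 254 \sqrt{62}$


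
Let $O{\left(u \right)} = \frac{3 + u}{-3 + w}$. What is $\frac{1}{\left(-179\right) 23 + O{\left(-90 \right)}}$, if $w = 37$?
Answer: $- \frac{34}{140065} \approx -0.00024274$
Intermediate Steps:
$O{\left(u \right)} = \frac{3}{34} + \frac{u}{34}$ ($O{\left(u \right)} = \frac{3 + u}{-3 + 37} = \frac{3 + u}{34} = \left(3 + u\right) \frac{1}{34} = \frac{3}{34} + \frac{u}{34}$)
$\frac{1}{\left(-179\right) 23 + O{\left(-90 \right)}} = \frac{1}{\left(-179\right) 23 + \left(\frac{3}{34} + \frac{1}{34} \left(-90\right)\right)} = \frac{1}{-4117 + \left(\frac{3}{34} - \frac{45}{17}\right)} = \frac{1}{-4117 - \frac{87}{34}} = \frac{1}{- \frac{140065}{34}} = - \frac{34}{140065}$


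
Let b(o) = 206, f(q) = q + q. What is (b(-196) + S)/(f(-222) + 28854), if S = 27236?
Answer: 13721/14205 ≈ 0.96593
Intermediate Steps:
f(q) = 2*q
(b(-196) + S)/(f(-222) + 28854) = (206 + 27236)/(2*(-222) + 28854) = 27442/(-444 + 28854) = 27442/28410 = 27442*(1/28410) = 13721/14205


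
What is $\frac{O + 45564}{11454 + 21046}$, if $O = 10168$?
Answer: $\frac{13933}{8125} \approx 1.7148$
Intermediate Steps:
$\frac{O + 45564}{11454 + 21046} = \frac{10168 + 45564}{11454 + 21046} = \frac{55732}{32500} = 55732 \cdot \frac{1}{32500} = \frac{13933}{8125}$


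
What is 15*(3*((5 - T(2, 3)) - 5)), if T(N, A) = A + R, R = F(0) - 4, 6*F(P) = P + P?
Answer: 45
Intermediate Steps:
F(P) = P/3 (F(P) = (P + P)/6 = (2*P)/6 = P/3)
R = -4 (R = (⅓)*0 - 4 = 0 - 4 = -4)
T(N, A) = -4 + A (T(N, A) = A - 4 = -4 + A)
15*(3*((5 - T(2, 3)) - 5)) = 15*(3*((5 - (-4 + 3)) - 5)) = 15*(3*((5 - 1*(-1)) - 5)) = 15*(3*((5 + 1) - 5)) = 15*(3*(6 - 5)) = 15*(3*1) = 15*3 = 45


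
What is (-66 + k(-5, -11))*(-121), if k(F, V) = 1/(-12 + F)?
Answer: 135883/17 ≈ 7993.1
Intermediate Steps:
(-66 + k(-5, -11))*(-121) = (-66 + 1/(-12 - 5))*(-121) = (-66 + 1/(-17))*(-121) = (-66 - 1/17)*(-121) = -1123/17*(-121) = 135883/17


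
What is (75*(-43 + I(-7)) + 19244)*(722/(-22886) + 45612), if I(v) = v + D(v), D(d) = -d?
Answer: 8360920897345/11443 ≈ 7.3066e+8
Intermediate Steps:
I(v) = 0 (I(v) = v - v = 0)
(75*(-43 + I(-7)) + 19244)*(722/(-22886) + 45612) = (75*(-43 + 0) + 19244)*(722/(-22886) + 45612) = (75*(-43) + 19244)*(722*(-1/22886) + 45612) = (-3225 + 19244)*(-361/11443 + 45612) = 16019*(521937755/11443) = 8360920897345/11443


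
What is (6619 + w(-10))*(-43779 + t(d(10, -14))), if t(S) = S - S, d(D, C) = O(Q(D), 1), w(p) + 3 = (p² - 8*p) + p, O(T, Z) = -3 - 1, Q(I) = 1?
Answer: -297084294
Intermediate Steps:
O(T, Z) = -4
w(p) = -3 + p² - 7*p (w(p) = -3 + ((p² - 8*p) + p) = -3 + (p² - 7*p) = -3 + p² - 7*p)
d(D, C) = -4
t(S) = 0
(6619 + w(-10))*(-43779 + t(d(10, -14))) = (6619 + (-3 + (-10)² - 7*(-10)))*(-43779 + 0) = (6619 + (-3 + 100 + 70))*(-43779) = (6619 + 167)*(-43779) = 6786*(-43779) = -297084294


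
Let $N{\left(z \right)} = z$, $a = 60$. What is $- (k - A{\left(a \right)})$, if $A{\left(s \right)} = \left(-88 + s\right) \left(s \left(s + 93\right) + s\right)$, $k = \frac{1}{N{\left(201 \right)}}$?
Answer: $- \frac{52002721}{201} \approx -2.5872 \cdot 10^{5}$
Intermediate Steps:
$k = \frac{1}{201} \approx 0.0049751$
$A{\left(s \right)} = \left(-88 + s\right) \left(s + s \left(93 + s\right)\right)$ ($A{\left(s \right)} = \left(-88 + s\right) \left(s \left(93 + s\right) + s\right) = \left(-88 + s\right) \left(s + s \left(93 + s\right)\right)$)
$- (k - A{\left(a \right)}) = - (\frac{1}{201} - 60 \left(-8272 + 60^{2} + 6 \cdot 60\right)) = - (\frac{1}{201} - 60 \left(-8272 + 3600 + 360\right)) = - (\frac{1}{201} - 60 \left(-4312\right)) = - (\frac{1}{201} - -258720) = - (\frac{1}{201} + 258720) = \left(-1\right) \frac{52002721}{201} = - \frac{52002721}{201}$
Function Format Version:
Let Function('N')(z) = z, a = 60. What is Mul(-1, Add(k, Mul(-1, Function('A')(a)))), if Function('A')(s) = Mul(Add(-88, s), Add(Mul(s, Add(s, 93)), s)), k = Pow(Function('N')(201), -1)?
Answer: Rational(-52002721, 201) ≈ -2.5872e+5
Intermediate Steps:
k = Rational(1, 201) (k = Pow(201, -1) = Rational(1, 201) ≈ 0.0049751)
Function('A')(s) = Mul(Add(-88, s), Add(s, Mul(s, Add(93, s)))) (Function('A')(s) = Mul(Add(-88, s), Add(Mul(s, Add(93, s)), s)) = Mul(Add(-88, s), Add(s, Mul(s, Add(93, s)))))
Mul(-1, Add(k, Mul(-1, Function('A')(a)))) = Mul(-1, Add(Rational(1, 201), Mul(-1, Mul(60, Add(-8272, Pow(60, 2), Mul(6, 60)))))) = Mul(-1, Add(Rational(1, 201), Mul(-1, Mul(60, Add(-8272, 3600, 360))))) = Mul(-1, Add(Rational(1, 201), Mul(-1, Mul(60, -4312)))) = Mul(-1, Add(Rational(1, 201), Mul(-1, -258720))) = Mul(-1, Add(Rational(1, 201), 258720)) = Mul(-1, Rational(52002721, 201)) = Rational(-52002721, 201)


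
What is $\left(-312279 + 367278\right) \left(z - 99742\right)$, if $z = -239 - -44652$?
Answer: $-3043039671$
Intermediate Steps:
$z = 44413$ ($z = -239 + 44652 = 44413$)
$\left(-312279 + 367278\right) \left(z - 99742\right) = \left(-312279 + 367278\right) \left(44413 - 99742\right) = 54999 \left(-55329\right) = -3043039671$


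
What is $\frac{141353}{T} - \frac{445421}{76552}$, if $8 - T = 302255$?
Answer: $- \frac{145448015843}{23137612344} \approx -6.2862$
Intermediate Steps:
$T = -302247$ ($T = 8 - 302255 = -302247$)
$\frac{141353}{T} - \frac{445421}{76552} = \frac{141353}{-302247} - \frac{445421}{76552} = 141353 \left(- \frac{1}{302247}\right) - \frac{445421}{76552} = - \frac{141353}{302247} - \frac{445421}{76552} = - \frac{145448015843}{23137612344}$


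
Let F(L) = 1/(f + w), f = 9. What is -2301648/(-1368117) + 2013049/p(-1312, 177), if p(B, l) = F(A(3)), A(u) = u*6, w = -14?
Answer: -4590143497339/456039 ≈ -1.0065e+7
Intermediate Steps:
A(u) = 6*u
F(L) = -⅕ (F(L) = 1/(9 - 14) = 1/(-5) = -⅕)
p(B, l) = -⅕
-2301648/(-1368117) + 2013049/p(-1312, 177) = -2301648/(-1368117) + 2013049/(-⅕) = -2301648*(-1/1368117) + 2013049*(-5) = 767216/456039 - 10065245 = -4590143497339/456039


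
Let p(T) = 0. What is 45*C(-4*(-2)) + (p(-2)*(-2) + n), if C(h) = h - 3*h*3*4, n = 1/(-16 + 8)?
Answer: -100801/8 ≈ -12600.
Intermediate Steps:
n = -1/8 (n = 1/(-8) = -1/8 ≈ -0.12500)
C(h) = -35*h (C(h) = h - 3*3*h*4 = h - 36*h = -35*h)
45*C(-4*(-2)) + (p(-2)*(-2) + n) = 45*(-(-140)*(-2)) + (0*(-2) - 1/8) = 45*(-35*8) + (0 - 1/8) = 45*(-280) - 1/8 = -12600 - 1/8 = -100801/8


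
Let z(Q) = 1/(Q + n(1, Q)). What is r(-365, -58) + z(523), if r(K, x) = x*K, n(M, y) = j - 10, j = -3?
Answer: 10796701/510 ≈ 21170.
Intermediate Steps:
n(M, y) = -13 (n(M, y) = -3 - 10 = -13)
z(Q) = 1/(-13 + Q) (z(Q) = 1/(Q - 13) = 1/(-13 + Q))
r(K, x) = K*x
r(-365, -58) + z(523) = -365*(-58) + 1/(-13 + 523) = 21170 + 1/510 = 10796701/510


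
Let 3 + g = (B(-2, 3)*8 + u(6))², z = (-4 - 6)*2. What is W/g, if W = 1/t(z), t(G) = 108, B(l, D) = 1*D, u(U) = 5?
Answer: 1/90504 ≈ 1.1049e-5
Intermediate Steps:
B(l, D) = D
z = -20 (z = -10*2 = -20)
W = 1/108 ≈ 0.0092593
g = 838 (g = -3 + (3*8 + 5)² = -3 + (24 + 5)² = -3 + 29² = -3 + 841 = 838)
W/g = (1/108)/838 = (1/108)*(1/838) = 1/90504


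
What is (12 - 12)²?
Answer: 0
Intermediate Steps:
(12 - 12)² = 0² = 0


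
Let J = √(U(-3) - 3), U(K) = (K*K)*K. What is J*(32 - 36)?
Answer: -4*I*√30 ≈ -21.909*I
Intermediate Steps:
U(K) = K³ (U(K) = K²*K = K³)
J = I*√30 (J = √((-3)³ - 3) = √(-27 - 3) = √(-30) = I*√30 ≈ 5.4772*I)
J*(32 - 36) = (I*√30)*(32 - 36) = (I*√30)*(-4) = -4*I*√30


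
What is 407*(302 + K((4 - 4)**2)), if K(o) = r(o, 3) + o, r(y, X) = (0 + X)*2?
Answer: 125356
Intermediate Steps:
r(y, X) = 2*X (r(y, X) = X*2 = 2*X)
K(o) = 6 + o (K(o) = 2*3 + o = 6 + o)
407*(302 + K((4 - 4)**2)) = 407*(302 + (6 + (4 - 4)**2)) = 407*(302 + (6 + 0**2)) = 407*(302 + (6 + 0)) = 407*(302 + 6) = 407*308 = 125356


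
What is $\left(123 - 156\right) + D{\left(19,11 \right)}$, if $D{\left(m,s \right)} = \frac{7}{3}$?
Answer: $- \frac{92}{3} \approx -30.667$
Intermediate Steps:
$D{\left(m,s \right)} = \frac{7}{3}$ ($D{\left(m,s \right)} = 7 \cdot \frac{1}{3} = \frac{7}{3}$)
$\left(123 - 156\right) + D{\left(19,11 \right)} = \left(123 - 156\right) + \frac{7}{3} = -33 + \frac{7}{3} = - \frac{92}{3}$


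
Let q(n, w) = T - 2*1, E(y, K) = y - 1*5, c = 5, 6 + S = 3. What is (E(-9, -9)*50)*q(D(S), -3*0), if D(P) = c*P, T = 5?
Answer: -2100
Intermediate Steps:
S = -3 (S = -6 + 3 = -3)
E(y, K) = -5 + y (E(y, K) = y - 5 = -5 + y)
D(P) = 5*P
q(n, w) = 3 (q(n, w) = 5 - 2*1 = 5 - 2 = 3)
(E(-9, -9)*50)*q(D(S), -3*0) = ((-5 - 9)*50)*3 = -14*50*3 = -700*3 = -2100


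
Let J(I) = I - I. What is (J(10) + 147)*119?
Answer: 17493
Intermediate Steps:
J(I) = 0
(J(10) + 147)*119 = (0 + 147)*119 = 147*119 = 17493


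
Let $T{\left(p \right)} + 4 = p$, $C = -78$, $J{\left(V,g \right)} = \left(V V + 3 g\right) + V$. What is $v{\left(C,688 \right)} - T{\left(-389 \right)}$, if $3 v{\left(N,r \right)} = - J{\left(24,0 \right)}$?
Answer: $193$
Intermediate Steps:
$J{\left(V,g \right)} = V + V^{2} + 3 g$ ($J{\left(V,g \right)} = \left(V^{2} + 3 g\right) + V = V + V^{2} + 3 g$)
$v{\left(N,r \right)} = -200$ ($v{\left(N,r \right)} = \frac{\left(-1\right) \left(24 + 24^{2} + 3 \cdot 0\right)}{3} = \frac{\left(-1\right) \left(24 + 576 + 0\right)}{3} = \frac{\left(-1\right) 600}{3} = \frac{1}{3} \left(-600\right) = -200$)
$T{\left(p \right)} = -4 + p$
$v{\left(C,688 \right)} - T{\left(-389 \right)} = -200 - \left(-4 - 389\right) = -200 - -393 = -200 + 393 = 193$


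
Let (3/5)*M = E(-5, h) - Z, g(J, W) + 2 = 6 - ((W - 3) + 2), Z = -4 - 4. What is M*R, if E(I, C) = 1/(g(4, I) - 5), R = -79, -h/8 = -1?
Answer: -3239/3 ≈ -1079.7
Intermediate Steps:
h = 8 (h = -8*(-1) = 8)
Z = -8
g(J, W) = 5 - W (g(J, W) = -2 + (6 - ((W - 3) + 2)) = -2 + (6 - ((-3 + W) + 2)) = -2 + (6 - (-1 + W)) = -2 + (6 + (1 - W)) = -2 + (7 - W) = 5 - W)
E(I, C) = -1/I (E(I, C) = 1/((5 - I) - 5) = 1/(-I) = -1/I)
M = 41/3 (M = 5*(-1/(-5) - 1*(-8))/3 = 5*(-1*(-⅕) + 8)/3 = 5*(⅕ + 8)/3 = (5/3)*(41/5) = 41/3 ≈ 13.667)
M*R = (41/3)*(-79) = -3239/3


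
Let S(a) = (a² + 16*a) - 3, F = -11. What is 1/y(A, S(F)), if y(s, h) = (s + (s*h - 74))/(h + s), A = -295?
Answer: -353/16741 ≈ -0.021086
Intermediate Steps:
S(a) = -3 + a² + 16*a
y(s, h) = (-74 + s + h*s)/(h + s) (y(s, h) = (s + (h*s - 74))/(h + s) = (s + (-74 + h*s))/(h + s) = (-74 + s + h*s)/(h + s))
1/y(A, S(F)) = 1/((-74 - 295 + (-3 + (-11)² + 16*(-11))*(-295))/((-3 + (-11)² + 16*(-11)) - 295)) = 1/((-74 - 295 + (-3 + 121 - 176)*(-295))/((-3 + 121 - 176) - 295)) = 1/((-74 - 295 - 58*(-295))/(-58 - 295)) = 1/((-74 - 295 + 17110)/(-353)) = 1/(-1/353*16741) = 1/(-16741/353) = -353/16741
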